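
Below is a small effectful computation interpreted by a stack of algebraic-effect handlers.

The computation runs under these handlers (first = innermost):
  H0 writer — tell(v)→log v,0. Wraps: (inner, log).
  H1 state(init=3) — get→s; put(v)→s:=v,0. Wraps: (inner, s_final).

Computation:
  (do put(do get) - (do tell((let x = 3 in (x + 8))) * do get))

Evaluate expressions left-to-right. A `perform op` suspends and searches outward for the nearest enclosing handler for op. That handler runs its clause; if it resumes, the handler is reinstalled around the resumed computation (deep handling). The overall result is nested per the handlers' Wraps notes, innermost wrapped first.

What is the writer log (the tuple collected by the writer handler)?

Working:
get @ H1 ⇒ 3
put(3) @ H1 ⇒ s:=3
tell(11) @ H0 ⇒ log+=11
get @ H1 ⇒ 3
H0 returns (0, (11))
H1 returns ((0, (11)), 3)
= ((0, (11)), 3)

Answer: (11)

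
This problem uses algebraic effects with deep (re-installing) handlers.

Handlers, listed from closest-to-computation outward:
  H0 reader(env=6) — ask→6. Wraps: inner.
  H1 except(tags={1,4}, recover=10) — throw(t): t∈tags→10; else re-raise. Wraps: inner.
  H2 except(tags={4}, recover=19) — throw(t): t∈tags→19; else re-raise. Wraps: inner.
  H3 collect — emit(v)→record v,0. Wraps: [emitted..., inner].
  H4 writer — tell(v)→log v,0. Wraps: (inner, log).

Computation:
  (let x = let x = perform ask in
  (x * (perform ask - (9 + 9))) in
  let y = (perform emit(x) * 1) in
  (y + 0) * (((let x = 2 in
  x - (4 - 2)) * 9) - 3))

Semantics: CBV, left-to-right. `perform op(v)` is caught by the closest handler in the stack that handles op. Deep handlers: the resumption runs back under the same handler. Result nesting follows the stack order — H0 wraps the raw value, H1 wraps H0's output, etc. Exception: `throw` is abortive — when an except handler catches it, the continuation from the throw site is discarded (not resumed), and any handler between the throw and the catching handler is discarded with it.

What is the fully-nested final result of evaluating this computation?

Answer: ([-72, 0], ())

Step-by-step:
ask @ H0 ⇒ 6
ask @ H0 ⇒ 6
emit(-72) @ H3 ⇒ out+=-72
H0 returns 0
H1 returns 0
H2 returns 0
H3 returns [-72, 0]
H4 returns ([-72, 0], ())
= ([-72, 0], ())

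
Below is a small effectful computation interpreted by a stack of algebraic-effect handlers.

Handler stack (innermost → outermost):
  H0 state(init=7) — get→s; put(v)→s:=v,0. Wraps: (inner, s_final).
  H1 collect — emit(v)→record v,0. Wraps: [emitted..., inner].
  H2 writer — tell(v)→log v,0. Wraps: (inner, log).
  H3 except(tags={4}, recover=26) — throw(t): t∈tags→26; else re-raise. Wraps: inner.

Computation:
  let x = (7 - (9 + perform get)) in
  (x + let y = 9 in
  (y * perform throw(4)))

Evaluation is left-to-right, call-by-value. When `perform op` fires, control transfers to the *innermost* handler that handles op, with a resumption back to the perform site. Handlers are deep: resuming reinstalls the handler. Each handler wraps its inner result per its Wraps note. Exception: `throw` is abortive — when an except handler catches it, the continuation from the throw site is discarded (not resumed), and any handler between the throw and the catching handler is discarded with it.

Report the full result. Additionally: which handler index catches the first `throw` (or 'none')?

Working:
get @ H0 ⇒ 7
throw(4) @ H3 caught ⇒ 26
= 26

Answer: 26 ; first throw caught by: H3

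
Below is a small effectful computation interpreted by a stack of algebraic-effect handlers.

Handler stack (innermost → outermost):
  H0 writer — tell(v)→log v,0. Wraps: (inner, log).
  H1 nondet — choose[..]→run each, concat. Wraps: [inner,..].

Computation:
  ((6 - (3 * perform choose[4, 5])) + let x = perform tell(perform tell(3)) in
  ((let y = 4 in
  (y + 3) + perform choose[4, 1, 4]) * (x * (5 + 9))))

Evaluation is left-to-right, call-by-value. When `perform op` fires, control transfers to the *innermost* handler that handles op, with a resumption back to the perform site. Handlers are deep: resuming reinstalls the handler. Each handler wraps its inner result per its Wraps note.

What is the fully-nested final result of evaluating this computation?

Answer: [(-6, (3, 0)), (-6, (3, 0)), (-6, (3, 0)), (-9, (3, 0)), (-9, (3, 0)), (-9, (3, 0))]

Evaluation trace:
choose[4, 5] @ H1
  branch[0] choose=4:
    tell(3) @ H0 ⇒ log+=3
    tell(0) @ H0 ⇒ log+=0
    choose[4, 1, 4] @ H1
      branch[0] choose=4:
        H0 returns (-6, (3, 0))
        H1 returns [(-6, (3, 0))]
      branch[1] choose=1:
        H0 returns (-6, (3, 0))
        H1 returns [(-6, (3, 0))]
      branch[2] choose=4:
        H0 returns (-6, (3, 0))
        H1 returns [(-6, (3, 0))]
  branch[1] choose=5:
    tell(3) @ H0 ⇒ log+=3
    tell(0) @ H0 ⇒ log+=0
    choose[4, 1, 4] @ H1
      branch[0] choose=4:
        H0 returns (-9, (3, 0))
        H1 returns [(-9, (3, 0))]
      branch[1] choose=1:
        H0 returns (-9, (3, 0))
        H1 returns [(-9, (3, 0))]
      branch[2] choose=4:
        H0 returns (-9, (3, 0))
        H1 returns [(-9, (3, 0))]
= [(-6, (3, 0)), (-6, (3, 0)), (-6, (3, 0)), (-9, (3, 0)), (-9, (3, 0)), (-9, (3, 0))]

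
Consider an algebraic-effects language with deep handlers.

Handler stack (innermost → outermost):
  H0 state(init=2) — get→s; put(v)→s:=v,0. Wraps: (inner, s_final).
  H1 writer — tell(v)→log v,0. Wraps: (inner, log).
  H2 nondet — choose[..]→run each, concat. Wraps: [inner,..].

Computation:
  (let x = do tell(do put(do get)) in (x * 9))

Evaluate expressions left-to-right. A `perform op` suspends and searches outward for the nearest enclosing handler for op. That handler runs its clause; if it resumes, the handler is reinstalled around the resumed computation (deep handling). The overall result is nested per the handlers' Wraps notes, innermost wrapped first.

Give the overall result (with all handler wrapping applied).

Step-by-step:
get @ H0 ⇒ 2
put(2) @ H0 ⇒ s:=2
tell(0) @ H1 ⇒ log+=0
H0 returns (0, 2)
H1 returns ((0, 2), (0))
H2 returns [((0, 2), (0))]
= [((0, 2), (0))]

Answer: [((0, 2), (0))]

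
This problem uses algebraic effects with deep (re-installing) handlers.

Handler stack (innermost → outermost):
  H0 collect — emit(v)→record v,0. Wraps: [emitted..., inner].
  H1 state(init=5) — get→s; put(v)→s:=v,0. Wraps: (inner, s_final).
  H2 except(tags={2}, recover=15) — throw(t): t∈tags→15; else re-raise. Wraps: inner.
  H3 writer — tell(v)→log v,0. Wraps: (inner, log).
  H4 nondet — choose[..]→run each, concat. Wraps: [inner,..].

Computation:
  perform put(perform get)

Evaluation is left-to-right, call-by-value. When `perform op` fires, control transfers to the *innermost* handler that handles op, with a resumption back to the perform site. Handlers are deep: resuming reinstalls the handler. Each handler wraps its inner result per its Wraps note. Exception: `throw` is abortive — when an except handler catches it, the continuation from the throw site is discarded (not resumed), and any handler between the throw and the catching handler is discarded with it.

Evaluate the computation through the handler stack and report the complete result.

Step-by-step:
get @ H1 ⇒ 5
put(5) @ H1 ⇒ s:=5
H0 returns [0]
H1 returns ([0], 5)
H2 returns ([0], 5)
H3 returns (([0], 5), ())
H4 returns [(([0], 5), ())]
= [(([0], 5), ())]

Answer: [(([0], 5), ())]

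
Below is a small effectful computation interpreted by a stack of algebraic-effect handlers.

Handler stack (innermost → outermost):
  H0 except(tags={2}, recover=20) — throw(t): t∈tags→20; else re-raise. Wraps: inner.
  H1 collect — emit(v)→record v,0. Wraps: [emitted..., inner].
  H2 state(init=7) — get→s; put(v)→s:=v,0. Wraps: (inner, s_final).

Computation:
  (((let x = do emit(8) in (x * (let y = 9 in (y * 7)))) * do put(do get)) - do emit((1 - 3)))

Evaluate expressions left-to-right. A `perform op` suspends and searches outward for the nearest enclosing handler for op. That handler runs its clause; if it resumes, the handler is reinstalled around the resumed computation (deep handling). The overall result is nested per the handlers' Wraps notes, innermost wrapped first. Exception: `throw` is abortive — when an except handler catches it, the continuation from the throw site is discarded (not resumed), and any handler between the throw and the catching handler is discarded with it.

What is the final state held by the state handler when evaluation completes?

Evaluation trace:
emit(8) @ H1 ⇒ out+=8
get @ H2 ⇒ 7
put(7) @ H2 ⇒ s:=7
emit(-2) @ H1 ⇒ out+=-2
H0 returns 0
H1 returns [8, -2, 0]
H2 returns ([8, -2, 0], 7)
= ([8, -2, 0], 7)

Answer: 7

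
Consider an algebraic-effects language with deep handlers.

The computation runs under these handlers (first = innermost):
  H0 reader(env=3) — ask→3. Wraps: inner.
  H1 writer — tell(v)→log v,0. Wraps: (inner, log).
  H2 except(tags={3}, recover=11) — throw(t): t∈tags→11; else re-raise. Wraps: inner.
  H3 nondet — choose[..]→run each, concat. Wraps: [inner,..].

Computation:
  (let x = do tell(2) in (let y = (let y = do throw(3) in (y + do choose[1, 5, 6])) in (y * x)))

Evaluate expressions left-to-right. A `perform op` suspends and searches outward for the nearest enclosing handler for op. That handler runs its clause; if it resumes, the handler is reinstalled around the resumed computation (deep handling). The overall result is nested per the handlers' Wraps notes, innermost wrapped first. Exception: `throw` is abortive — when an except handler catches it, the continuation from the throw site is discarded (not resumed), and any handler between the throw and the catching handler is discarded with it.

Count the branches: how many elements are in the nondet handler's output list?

Evaluation trace:
tell(2) @ H1 ⇒ log+=2
throw(3) @ H2 caught ⇒ 11
H3 returns [11]
= [11]

Answer: 1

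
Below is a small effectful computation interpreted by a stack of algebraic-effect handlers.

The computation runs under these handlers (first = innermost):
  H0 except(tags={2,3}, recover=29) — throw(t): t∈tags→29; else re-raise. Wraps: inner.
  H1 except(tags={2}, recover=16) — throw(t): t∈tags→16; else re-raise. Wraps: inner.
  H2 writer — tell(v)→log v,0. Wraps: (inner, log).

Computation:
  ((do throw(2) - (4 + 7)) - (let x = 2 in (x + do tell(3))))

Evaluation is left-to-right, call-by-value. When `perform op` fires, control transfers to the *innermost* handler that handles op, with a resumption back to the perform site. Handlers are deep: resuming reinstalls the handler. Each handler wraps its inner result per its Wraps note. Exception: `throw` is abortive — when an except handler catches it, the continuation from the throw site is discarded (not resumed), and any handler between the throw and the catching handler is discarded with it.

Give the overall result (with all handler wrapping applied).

Answer: (29, ())

Working:
throw(2) @ H0 caught ⇒ 29
H1 returns 29
H2 returns (29, ())
= (29, ())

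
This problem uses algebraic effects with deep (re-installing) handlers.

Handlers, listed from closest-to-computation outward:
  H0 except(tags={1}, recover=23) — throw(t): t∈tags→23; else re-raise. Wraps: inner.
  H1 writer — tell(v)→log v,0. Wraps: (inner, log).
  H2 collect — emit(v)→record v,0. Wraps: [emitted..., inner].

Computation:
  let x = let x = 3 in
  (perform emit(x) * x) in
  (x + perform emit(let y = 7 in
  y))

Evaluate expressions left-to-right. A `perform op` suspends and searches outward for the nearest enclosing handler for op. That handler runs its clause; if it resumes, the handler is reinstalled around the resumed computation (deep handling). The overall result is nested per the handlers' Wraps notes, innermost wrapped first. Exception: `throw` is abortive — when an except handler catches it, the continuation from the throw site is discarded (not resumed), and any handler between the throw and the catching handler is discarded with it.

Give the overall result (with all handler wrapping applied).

Answer: [3, 7, (0, ())]

Working:
emit(3) @ H2 ⇒ out+=3
emit(7) @ H2 ⇒ out+=7
H0 returns 0
H1 returns (0, ())
H2 returns [3, 7, (0, ())]
= [3, 7, (0, ())]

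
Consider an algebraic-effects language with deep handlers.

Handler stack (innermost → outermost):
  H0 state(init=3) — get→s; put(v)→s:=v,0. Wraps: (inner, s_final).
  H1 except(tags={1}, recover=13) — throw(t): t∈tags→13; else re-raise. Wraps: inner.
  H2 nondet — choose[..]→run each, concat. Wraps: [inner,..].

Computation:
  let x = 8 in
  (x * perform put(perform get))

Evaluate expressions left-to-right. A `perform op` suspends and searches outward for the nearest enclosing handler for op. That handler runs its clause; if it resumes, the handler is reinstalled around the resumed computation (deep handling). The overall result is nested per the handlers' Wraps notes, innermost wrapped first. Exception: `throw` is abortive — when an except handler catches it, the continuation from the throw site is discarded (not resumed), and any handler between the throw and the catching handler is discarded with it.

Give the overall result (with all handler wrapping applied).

Evaluation trace:
get @ H0 ⇒ 3
put(3) @ H0 ⇒ s:=3
H0 returns (0, 3)
H1 returns (0, 3)
H2 returns [(0, 3)]
= [(0, 3)]

Answer: [(0, 3)]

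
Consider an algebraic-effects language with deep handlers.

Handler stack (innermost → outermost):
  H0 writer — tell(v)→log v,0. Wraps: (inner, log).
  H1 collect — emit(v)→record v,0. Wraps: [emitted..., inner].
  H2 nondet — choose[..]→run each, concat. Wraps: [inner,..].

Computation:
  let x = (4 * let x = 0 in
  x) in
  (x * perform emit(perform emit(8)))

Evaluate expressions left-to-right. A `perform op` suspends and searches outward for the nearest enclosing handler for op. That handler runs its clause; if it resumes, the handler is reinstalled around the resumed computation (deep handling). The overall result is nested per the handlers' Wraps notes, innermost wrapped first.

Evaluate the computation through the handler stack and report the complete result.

Answer: [[8, 0, (0, ())]]

Working:
emit(8) @ H1 ⇒ out+=8
emit(0) @ H1 ⇒ out+=0
H0 returns (0, ())
H1 returns [8, 0, (0, ())]
H2 returns [[8, 0, (0, ())]]
= [[8, 0, (0, ())]]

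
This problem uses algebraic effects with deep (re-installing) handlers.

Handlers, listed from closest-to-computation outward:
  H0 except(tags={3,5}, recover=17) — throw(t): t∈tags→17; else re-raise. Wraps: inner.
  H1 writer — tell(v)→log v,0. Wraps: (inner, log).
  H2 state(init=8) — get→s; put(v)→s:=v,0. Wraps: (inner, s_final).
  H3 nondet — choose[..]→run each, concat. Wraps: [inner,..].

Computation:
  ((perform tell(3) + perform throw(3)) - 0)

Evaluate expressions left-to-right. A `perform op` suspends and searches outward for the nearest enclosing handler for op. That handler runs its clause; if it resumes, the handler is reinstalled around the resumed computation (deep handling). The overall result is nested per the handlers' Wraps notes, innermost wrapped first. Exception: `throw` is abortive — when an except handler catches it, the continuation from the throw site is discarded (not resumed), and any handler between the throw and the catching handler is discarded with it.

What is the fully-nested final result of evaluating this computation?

Answer: [((17, (3)), 8)]

Working:
tell(3) @ H1 ⇒ log+=3
throw(3) @ H0 caught ⇒ 17
H1 returns (17, (3))
H2 returns ((17, (3)), 8)
H3 returns [((17, (3)), 8)]
= [((17, (3)), 8)]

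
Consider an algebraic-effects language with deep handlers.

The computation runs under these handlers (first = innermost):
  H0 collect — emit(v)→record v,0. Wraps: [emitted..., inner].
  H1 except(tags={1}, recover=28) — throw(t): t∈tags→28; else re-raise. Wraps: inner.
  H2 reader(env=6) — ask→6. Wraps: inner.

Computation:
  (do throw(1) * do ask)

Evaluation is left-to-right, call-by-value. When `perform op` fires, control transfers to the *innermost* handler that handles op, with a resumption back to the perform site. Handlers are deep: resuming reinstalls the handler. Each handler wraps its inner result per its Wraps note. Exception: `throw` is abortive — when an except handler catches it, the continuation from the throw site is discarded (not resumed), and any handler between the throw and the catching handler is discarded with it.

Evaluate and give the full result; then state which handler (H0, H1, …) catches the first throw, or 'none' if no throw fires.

Answer: 28 ; first throw caught by: H1

Working:
throw(1) @ H1 caught ⇒ 28
H2 returns 28
= 28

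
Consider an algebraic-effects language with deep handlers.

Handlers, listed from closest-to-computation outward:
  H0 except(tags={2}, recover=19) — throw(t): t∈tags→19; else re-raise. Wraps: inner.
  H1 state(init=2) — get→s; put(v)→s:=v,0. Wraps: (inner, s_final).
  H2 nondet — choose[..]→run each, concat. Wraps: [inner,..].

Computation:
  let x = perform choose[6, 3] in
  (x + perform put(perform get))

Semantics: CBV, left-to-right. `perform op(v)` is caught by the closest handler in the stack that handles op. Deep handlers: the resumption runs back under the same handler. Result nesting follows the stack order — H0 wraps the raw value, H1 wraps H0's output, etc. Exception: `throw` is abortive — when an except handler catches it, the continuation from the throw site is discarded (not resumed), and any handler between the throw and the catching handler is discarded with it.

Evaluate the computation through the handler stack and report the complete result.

Answer: [(6, 2), (3, 2)]

Working:
choose[6, 3] @ H2
  branch[0] choose=6:
    get @ H1 ⇒ 2
    put(2) @ H1 ⇒ s:=2
    H0 returns 6
    H1 returns (6, 2)
    H2 returns [(6, 2)]
  branch[1] choose=3:
    get @ H1 ⇒ 2
    put(2) @ H1 ⇒ s:=2
    H0 returns 3
    H1 returns (3, 2)
    H2 returns [(3, 2)]
= [(6, 2), (3, 2)]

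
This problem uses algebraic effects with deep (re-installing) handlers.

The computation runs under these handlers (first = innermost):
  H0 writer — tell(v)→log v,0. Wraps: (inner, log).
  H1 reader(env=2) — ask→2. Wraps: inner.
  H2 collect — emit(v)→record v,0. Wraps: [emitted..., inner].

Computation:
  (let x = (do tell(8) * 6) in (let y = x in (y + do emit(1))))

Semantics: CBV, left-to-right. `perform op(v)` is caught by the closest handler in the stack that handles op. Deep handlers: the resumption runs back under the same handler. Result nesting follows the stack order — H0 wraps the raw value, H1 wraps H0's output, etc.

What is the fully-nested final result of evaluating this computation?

Step-by-step:
tell(8) @ H0 ⇒ log+=8
emit(1) @ H2 ⇒ out+=1
H0 returns (0, (8))
H1 returns (0, (8))
H2 returns [1, (0, (8))]
= [1, (0, (8))]

Answer: [1, (0, (8))]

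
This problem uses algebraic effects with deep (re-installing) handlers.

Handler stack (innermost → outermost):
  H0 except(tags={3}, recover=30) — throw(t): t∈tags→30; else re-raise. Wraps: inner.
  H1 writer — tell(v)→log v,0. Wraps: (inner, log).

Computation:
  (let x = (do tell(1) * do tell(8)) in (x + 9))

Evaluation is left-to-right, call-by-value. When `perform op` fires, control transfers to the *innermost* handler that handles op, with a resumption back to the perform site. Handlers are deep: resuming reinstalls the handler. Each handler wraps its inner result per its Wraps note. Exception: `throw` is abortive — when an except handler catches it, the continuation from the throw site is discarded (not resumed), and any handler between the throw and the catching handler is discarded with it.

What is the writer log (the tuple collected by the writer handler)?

Working:
tell(1) @ H1 ⇒ log+=1
tell(8) @ H1 ⇒ log+=8
H0 returns 9
H1 returns (9, (1, 8))
= (9, (1, 8))

Answer: (1, 8)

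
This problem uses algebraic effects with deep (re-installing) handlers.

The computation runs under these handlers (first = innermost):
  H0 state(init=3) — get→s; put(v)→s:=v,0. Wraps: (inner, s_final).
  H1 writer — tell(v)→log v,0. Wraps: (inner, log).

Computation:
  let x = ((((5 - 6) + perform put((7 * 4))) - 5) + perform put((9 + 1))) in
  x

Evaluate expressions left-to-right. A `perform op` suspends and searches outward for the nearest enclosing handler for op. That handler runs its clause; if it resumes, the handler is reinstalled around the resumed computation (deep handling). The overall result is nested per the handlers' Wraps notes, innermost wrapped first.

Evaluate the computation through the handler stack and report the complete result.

Working:
put(28) @ H0 ⇒ s:=28
put(10) @ H0 ⇒ s:=10
H0 returns (-6, 10)
H1 returns ((-6, 10), ())
= ((-6, 10), ())

Answer: ((-6, 10), ())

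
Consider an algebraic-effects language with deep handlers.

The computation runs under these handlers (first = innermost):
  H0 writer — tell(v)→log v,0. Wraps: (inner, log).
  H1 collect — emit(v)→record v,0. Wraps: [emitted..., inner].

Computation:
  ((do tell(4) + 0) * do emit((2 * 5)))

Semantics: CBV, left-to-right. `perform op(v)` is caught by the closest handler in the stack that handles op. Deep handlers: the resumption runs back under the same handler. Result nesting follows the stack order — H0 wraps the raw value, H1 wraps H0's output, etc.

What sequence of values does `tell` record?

Evaluation trace:
tell(4) @ H0 ⇒ log+=4
emit(10) @ H1 ⇒ out+=10
H0 returns (0, (4))
H1 returns [10, (0, (4))]
= [10, (0, (4))]

Answer: (4)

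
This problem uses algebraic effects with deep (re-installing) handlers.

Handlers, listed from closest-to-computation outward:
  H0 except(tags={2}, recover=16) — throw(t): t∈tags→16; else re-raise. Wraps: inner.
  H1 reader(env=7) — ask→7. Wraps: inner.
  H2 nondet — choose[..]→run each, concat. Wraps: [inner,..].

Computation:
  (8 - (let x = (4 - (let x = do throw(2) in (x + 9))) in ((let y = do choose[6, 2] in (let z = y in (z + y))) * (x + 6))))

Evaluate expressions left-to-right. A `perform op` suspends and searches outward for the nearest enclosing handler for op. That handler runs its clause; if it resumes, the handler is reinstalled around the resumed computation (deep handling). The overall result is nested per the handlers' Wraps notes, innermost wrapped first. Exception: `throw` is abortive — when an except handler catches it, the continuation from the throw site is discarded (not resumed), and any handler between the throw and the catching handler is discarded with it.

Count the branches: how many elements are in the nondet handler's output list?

Working:
throw(2) @ H0 caught ⇒ 16
H1 returns 16
H2 returns [16]
= [16]

Answer: 1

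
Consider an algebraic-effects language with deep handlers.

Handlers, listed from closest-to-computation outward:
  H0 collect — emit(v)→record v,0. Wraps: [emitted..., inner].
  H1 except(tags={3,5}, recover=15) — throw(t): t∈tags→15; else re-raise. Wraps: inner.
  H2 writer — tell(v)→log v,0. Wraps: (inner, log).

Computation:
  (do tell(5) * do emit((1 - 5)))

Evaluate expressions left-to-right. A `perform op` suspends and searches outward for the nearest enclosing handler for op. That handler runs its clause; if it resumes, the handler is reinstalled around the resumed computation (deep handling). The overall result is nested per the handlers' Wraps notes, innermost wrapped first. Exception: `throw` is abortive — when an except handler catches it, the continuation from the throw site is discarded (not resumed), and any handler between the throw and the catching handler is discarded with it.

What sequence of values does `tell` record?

Working:
tell(5) @ H2 ⇒ log+=5
emit(-4) @ H0 ⇒ out+=-4
H0 returns [-4, 0]
H1 returns [-4, 0]
H2 returns ([-4, 0], (5))
= ([-4, 0], (5))

Answer: (5)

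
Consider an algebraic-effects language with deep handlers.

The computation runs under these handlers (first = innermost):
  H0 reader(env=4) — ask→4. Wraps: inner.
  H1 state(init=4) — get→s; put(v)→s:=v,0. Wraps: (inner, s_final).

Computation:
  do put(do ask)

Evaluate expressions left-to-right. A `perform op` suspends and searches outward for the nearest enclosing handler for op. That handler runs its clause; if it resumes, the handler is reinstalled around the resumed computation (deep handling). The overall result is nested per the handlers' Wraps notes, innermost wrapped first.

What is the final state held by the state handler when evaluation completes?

Answer: 4

Working:
ask @ H0 ⇒ 4
put(4) @ H1 ⇒ s:=4
H0 returns 0
H1 returns (0, 4)
= (0, 4)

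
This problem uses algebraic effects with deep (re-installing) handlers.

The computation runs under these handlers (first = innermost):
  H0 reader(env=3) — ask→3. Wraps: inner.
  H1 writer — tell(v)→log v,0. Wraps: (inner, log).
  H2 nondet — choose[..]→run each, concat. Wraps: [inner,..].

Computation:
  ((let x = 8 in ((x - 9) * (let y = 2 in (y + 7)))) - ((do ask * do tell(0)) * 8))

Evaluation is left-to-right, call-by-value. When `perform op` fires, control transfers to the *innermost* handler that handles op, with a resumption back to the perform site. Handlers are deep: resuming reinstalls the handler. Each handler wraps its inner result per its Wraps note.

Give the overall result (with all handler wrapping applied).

Evaluation trace:
ask @ H0 ⇒ 3
tell(0) @ H1 ⇒ log+=0
H0 returns -9
H1 returns (-9, (0))
H2 returns [(-9, (0))]
= [(-9, (0))]

Answer: [(-9, (0))]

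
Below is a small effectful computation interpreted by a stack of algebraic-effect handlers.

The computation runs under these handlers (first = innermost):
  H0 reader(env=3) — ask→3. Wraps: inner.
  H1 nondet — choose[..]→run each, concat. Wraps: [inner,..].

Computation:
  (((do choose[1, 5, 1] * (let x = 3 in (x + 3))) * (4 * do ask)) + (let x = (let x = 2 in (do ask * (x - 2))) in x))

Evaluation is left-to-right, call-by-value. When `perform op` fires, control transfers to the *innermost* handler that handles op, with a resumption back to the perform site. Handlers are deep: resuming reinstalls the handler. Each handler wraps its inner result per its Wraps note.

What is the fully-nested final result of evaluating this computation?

Answer: [72, 360, 72]

Evaluation trace:
choose[1, 5, 1] @ H1
  branch[0] choose=1:
    ask @ H0 ⇒ 3
    ask @ H0 ⇒ 3
    H0 returns 72
    H1 returns [72]
  branch[1] choose=5:
    ask @ H0 ⇒ 3
    ask @ H0 ⇒ 3
    H0 returns 360
    H1 returns [360]
  branch[2] choose=1:
    ask @ H0 ⇒ 3
    ask @ H0 ⇒ 3
    H0 returns 72
    H1 returns [72]
= [72, 360, 72]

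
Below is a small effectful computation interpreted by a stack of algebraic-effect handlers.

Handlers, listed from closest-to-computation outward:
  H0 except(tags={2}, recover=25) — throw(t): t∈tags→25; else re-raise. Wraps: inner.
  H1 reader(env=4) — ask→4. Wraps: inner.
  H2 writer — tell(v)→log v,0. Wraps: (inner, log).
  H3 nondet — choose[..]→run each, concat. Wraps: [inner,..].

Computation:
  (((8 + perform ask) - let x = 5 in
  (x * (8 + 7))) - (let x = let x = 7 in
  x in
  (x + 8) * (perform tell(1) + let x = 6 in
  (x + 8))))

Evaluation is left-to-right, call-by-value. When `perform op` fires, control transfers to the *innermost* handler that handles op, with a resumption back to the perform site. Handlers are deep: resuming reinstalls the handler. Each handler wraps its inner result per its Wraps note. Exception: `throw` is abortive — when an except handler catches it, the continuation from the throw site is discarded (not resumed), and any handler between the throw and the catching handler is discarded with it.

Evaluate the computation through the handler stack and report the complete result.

Answer: [(-273, (1))]

Evaluation trace:
ask @ H1 ⇒ 4
tell(1) @ H2 ⇒ log+=1
H0 returns -273
H1 returns -273
H2 returns (-273, (1))
H3 returns [(-273, (1))]
= [(-273, (1))]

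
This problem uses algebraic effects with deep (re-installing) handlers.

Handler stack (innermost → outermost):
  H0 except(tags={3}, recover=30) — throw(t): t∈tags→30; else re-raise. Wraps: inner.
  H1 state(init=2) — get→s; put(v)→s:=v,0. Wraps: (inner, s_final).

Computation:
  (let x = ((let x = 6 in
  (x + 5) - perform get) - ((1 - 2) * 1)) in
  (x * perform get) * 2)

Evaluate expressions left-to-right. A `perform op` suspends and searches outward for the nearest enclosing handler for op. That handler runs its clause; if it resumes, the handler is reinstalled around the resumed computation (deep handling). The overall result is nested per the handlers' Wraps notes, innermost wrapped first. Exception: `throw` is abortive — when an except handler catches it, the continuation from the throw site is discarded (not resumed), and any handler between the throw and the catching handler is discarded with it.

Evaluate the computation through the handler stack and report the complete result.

Answer: (40, 2)

Step-by-step:
get @ H1 ⇒ 2
get @ H1 ⇒ 2
H0 returns 40
H1 returns (40, 2)
= (40, 2)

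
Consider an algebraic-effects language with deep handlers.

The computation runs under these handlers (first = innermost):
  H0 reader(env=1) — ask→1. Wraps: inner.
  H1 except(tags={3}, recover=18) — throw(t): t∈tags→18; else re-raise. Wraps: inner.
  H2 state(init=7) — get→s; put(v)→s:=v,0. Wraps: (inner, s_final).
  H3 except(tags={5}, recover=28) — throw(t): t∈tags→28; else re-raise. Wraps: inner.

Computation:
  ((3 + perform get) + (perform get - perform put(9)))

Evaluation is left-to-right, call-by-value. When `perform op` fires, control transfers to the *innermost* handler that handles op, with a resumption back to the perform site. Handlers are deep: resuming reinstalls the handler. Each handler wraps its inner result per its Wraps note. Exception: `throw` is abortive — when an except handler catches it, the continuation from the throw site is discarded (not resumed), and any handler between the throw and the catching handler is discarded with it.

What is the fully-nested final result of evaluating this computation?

Working:
get @ H2 ⇒ 7
get @ H2 ⇒ 7
put(9) @ H2 ⇒ s:=9
H0 returns 17
H1 returns 17
H2 returns (17, 9)
H3 returns (17, 9)
= (17, 9)

Answer: (17, 9)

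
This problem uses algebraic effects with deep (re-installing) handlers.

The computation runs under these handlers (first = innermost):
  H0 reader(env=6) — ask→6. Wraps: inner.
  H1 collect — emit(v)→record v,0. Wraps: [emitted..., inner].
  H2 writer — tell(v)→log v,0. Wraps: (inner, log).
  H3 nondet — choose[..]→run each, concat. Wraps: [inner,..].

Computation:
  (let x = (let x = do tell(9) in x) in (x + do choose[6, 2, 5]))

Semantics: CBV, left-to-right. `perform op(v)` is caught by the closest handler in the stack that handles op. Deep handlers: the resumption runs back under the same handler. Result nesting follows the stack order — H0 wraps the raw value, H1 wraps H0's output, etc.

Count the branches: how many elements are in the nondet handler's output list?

Answer: 3

Working:
tell(9) @ H2 ⇒ log+=9
choose[6, 2, 5] @ H3
  branch[0] choose=6:
    H0 returns 6
    H1 returns [6]
    H2 returns ([6], (9))
    H3 returns [([6], (9))]
  branch[1] choose=2:
    H0 returns 2
    H1 returns [2]
    H2 returns ([2], (9))
    H3 returns [([2], (9))]
  branch[2] choose=5:
    H0 returns 5
    H1 returns [5]
    H2 returns ([5], (9))
    H3 returns [([5], (9))]
= [([6], (9)), ([2], (9)), ([5], (9))]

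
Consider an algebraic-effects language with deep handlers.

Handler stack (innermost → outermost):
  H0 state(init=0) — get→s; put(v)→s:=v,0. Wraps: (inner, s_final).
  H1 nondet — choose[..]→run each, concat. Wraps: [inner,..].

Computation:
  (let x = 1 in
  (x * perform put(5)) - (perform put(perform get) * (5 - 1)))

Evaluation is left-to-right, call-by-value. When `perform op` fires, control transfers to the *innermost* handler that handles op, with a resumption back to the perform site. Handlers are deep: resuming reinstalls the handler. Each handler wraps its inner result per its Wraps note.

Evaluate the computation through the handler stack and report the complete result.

Answer: [(0, 5)]

Evaluation trace:
put(5) @ H0 ⇒ s:=5
get @ H0 ⇒ 5
put(5) @ H0 ⇒ s:=5
H0 returns (0, 5)
H1 returns [(0, 5)]
= [(0, 5)]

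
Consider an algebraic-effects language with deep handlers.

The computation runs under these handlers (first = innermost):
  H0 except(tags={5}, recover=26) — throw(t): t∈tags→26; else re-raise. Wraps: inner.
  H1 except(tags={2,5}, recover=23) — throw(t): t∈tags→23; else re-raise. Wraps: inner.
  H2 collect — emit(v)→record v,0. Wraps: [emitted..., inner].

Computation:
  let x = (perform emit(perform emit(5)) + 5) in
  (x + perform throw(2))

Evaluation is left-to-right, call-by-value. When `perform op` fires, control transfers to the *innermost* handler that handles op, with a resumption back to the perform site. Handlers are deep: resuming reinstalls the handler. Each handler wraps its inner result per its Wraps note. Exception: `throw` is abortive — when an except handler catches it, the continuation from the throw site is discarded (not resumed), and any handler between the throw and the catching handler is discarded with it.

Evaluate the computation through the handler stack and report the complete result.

Answer: [5, 0, 23]

Working:
emit(5) @ H2 ⇒ out+=5
emit(0) @ H2 ⇒ out+=0
throw(2) @ H0 re-raised
throw(2) @ H1 caught ⇒ 23
H2 returns [5, 0, 23]
= [5, 0, 23]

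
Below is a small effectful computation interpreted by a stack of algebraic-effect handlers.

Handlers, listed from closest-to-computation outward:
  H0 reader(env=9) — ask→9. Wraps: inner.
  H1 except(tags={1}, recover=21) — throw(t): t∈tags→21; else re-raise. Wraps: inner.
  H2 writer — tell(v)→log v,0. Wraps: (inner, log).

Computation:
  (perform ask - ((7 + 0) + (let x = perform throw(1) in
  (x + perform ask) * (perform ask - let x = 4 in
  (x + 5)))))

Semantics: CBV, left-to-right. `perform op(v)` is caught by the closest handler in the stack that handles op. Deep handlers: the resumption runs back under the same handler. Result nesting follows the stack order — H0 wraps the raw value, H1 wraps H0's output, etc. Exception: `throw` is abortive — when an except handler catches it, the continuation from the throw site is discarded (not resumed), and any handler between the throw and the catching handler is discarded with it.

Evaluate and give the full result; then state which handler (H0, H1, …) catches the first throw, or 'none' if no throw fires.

Answer: (21, ()) ; first throw caught by: H1

Working:
ask @ H0 ⇒ 9
throw(1) @ H1 caught ⇒ 21
H2 returns (21, ())
= (21, ())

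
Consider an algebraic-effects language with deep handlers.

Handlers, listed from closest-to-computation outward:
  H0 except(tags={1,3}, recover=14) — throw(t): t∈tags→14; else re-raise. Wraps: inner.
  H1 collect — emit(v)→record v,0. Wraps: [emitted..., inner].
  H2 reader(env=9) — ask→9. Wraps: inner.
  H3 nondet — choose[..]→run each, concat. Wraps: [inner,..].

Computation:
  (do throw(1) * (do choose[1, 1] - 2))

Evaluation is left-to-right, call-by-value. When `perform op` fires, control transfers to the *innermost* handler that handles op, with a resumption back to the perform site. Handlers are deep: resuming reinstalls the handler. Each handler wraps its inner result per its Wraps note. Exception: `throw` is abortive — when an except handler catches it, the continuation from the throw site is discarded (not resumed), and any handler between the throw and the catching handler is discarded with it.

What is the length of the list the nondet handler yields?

Evaluation trace:
throw(1) @ H0 caught ⇒ 14
H1 returns [14]
H2 returns [14]
H3 returns [[14]]
= [[14]]

Answer: 1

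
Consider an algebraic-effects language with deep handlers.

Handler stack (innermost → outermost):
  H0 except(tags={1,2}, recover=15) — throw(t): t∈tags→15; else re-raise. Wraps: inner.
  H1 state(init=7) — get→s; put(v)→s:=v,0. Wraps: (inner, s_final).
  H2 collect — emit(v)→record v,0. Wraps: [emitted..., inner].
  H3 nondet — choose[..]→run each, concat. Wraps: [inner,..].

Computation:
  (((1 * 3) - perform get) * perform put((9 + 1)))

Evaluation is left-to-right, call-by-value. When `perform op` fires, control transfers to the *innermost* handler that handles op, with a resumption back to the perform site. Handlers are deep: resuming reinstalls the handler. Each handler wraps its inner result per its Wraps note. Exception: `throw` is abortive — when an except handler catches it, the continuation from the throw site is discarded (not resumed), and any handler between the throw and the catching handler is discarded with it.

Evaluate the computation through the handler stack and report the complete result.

Answer: [[(0, 10)]]

Step-by-step:
get @ H1 ⇒ 7
put(10) @ H1 ⇒ s:=10
H0 returns 0
H1 returns (0, 10)
H2 returns [(0, 10)]
H3 returns [[(0, 10)]]
= [[(0, 10)]]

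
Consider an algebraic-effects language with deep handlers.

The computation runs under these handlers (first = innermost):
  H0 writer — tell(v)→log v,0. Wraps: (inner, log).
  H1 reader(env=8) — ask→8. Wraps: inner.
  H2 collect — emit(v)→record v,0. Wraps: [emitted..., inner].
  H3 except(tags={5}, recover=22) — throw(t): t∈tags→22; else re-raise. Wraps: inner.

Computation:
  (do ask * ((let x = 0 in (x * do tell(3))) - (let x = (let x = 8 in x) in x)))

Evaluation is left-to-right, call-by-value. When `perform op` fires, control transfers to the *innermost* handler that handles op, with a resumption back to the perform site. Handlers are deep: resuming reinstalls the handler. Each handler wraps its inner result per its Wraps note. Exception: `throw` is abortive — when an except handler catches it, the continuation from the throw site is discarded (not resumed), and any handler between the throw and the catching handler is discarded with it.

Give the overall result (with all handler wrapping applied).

Evaluation trace:
ask @ H1 ⇒ 8
tell(3) @ H0 ⇒ log+=3
H0 returns (-64, (3))
H1 returns (-64, (3))
H2 returns [(-64, (3))]
H3 returns [(-64, (3))]
= [(-64, (3))]

Answer: [(-64, (3))]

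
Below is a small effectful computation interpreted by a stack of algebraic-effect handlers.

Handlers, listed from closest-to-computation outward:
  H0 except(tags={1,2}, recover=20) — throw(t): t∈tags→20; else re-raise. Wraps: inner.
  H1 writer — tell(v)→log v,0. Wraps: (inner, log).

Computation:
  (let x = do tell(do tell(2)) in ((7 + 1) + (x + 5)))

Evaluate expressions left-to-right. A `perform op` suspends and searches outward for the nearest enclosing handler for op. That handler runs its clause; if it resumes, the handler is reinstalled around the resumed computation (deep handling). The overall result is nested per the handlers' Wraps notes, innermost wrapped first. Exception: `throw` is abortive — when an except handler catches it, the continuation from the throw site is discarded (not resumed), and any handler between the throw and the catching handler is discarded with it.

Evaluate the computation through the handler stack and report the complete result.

Answer: (13, (2, 0))

Working:
tell(2) @ H1 ⇒ log+=2
tell(0) @ H1 ⇒ log+=0
H0 returns 13
H1 returns (13, (2, 0))
= (13, (2, 0))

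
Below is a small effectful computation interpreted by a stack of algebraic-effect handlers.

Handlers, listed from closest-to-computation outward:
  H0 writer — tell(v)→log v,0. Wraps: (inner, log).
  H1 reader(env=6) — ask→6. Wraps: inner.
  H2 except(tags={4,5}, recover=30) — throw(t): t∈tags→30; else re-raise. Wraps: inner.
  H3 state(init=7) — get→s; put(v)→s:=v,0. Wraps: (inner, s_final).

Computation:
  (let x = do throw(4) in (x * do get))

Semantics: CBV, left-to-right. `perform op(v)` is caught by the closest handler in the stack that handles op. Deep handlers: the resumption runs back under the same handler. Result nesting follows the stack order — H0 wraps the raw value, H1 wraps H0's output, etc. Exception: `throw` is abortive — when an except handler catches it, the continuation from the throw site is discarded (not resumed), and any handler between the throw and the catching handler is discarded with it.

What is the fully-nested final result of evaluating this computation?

Step-by-step:
throw(4) @ H2 caught ⇒ 30
H3 returns (30, 7)
= (30, 7)

Answer: (30, 7)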